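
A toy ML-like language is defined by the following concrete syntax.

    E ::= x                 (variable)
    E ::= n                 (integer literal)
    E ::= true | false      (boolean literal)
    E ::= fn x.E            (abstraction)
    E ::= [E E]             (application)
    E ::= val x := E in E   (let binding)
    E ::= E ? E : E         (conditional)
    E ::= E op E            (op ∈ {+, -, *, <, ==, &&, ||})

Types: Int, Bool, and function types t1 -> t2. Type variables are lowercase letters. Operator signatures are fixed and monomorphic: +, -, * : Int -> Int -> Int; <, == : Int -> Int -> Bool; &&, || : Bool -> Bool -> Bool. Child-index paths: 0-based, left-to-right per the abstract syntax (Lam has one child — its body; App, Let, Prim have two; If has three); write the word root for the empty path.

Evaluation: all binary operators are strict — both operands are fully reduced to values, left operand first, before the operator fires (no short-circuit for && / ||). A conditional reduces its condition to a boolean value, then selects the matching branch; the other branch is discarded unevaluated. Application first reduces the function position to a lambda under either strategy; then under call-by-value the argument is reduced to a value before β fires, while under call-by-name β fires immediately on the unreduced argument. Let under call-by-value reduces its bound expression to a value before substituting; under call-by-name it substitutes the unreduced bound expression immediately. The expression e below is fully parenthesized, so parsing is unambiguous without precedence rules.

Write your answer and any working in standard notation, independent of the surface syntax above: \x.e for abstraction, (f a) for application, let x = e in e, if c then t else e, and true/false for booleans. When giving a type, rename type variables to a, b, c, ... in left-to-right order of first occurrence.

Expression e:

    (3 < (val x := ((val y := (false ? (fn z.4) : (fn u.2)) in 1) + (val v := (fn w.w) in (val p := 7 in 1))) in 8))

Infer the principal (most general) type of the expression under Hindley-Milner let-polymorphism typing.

Trace:
  unify Int ~ Int
  unify Bool ~ Bool
\z._ : a -> Int
\u._ : b -> Int
  unify a -> Int ~ b -> Int
  unify a ~ b
  unify Int ~ Int
let y : forall. b -> Int
  unify Int ~ Int
w : c
\w._ : c -> c
let v : forall. c -> c
let p : Int
  unify Int ~ Int
let x : Int
  unify Int ~ Int

Answer: Bool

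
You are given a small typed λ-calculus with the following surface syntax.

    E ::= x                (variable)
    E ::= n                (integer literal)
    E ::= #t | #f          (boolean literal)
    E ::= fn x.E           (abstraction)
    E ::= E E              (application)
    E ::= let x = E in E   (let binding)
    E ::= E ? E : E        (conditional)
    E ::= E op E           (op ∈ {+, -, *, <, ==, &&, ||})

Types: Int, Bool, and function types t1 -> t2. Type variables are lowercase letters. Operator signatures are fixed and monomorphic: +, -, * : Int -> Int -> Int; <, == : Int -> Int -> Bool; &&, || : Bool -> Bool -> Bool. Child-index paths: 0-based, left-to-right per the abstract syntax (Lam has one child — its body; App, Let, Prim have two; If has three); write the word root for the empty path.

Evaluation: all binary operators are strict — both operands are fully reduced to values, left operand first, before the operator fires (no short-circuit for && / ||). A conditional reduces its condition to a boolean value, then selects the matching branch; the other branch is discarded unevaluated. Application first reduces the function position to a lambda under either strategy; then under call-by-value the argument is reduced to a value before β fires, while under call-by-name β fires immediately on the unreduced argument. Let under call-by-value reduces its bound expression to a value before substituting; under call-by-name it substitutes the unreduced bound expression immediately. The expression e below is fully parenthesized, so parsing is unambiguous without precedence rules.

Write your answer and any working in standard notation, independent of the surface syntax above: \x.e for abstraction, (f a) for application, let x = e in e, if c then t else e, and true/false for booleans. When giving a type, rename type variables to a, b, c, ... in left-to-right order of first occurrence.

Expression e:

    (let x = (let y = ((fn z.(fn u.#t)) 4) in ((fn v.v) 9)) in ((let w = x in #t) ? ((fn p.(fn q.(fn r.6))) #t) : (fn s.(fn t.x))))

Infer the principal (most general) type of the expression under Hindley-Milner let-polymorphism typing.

Working:
\u._ : b -> Bool
\z._ : a -> b -> Bool
  unify a -> b -> Bool ~ Int -> c
  unify a ~ Int
  unify b -> Bool ~ c
_ _ : b -> Bool
let y : forall. b -> Bool
v : d
\v._ : d -> d
  unify d -> d ~ Int -> e
  unify d ~ Int
  unify Int ~ e
_ _ : Int
let x : Int
x : Int
let w : Int
  unify Bool ~ Bool
\r._ : h -> Int
\q._ : g -> h -> Int
\p._ : f -> g -> h -> Int
  unify f -> g -> h -> Int ~ Bool -> i
  unify f ~ Bool
  unify g -> h -> Int ~ i
_ _ : g -> h -> Int
x : Int
\t._ : k -> Int
\s._ : j -> k -> Int
  unify g -> h -> Int ~ j -> k -> Int
  unify g ~ j
  unify h -> Int ~ k -> Int
  unify h ~ k
  unify Int ~ Int

Answer: a -> b -> Int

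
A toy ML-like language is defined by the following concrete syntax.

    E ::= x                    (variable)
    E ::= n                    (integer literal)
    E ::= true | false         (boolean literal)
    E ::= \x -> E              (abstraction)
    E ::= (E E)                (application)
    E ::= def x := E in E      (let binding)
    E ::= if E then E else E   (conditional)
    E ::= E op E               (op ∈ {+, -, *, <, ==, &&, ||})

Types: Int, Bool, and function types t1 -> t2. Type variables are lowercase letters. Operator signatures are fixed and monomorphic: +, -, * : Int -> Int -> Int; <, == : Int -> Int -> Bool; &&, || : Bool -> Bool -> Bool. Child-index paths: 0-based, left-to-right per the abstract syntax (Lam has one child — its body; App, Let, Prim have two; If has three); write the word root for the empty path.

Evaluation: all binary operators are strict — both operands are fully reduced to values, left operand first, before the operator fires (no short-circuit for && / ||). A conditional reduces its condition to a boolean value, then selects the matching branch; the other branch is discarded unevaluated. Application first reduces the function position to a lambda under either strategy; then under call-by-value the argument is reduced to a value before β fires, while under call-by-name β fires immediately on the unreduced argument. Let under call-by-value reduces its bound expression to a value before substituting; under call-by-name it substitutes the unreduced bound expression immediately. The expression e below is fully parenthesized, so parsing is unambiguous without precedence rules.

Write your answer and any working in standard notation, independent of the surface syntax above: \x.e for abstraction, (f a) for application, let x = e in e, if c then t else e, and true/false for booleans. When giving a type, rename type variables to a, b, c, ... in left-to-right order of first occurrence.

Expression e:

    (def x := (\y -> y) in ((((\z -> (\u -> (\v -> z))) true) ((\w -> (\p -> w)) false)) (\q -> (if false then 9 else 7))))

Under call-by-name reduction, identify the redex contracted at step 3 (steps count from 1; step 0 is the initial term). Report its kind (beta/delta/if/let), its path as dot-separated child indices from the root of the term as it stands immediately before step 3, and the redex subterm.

Working:
step 0: (let x = (\y.y) in ((((\z.(\u.(\v.z))) true) ((\w.(\p.w)) false)) (\q.(if false then 9 else 7))))
step 1: [let@root] ((((\z.(\u.(\v.z))) true) ((\w.(\p.w)) false)) (\q.(if false then 9 else 7)))
step 2: [beta@0.0] (((\u.(\v.true)) ((\w.(\p.w)) false)) (\q.(if false then 9 else 7)))
step 3: [beta@0] ((\v.true) (\q.(if false then 9 else 7)))

Answer: beta at 0 : ((\u.(\v.true)) ((\w.(\p.w)) false))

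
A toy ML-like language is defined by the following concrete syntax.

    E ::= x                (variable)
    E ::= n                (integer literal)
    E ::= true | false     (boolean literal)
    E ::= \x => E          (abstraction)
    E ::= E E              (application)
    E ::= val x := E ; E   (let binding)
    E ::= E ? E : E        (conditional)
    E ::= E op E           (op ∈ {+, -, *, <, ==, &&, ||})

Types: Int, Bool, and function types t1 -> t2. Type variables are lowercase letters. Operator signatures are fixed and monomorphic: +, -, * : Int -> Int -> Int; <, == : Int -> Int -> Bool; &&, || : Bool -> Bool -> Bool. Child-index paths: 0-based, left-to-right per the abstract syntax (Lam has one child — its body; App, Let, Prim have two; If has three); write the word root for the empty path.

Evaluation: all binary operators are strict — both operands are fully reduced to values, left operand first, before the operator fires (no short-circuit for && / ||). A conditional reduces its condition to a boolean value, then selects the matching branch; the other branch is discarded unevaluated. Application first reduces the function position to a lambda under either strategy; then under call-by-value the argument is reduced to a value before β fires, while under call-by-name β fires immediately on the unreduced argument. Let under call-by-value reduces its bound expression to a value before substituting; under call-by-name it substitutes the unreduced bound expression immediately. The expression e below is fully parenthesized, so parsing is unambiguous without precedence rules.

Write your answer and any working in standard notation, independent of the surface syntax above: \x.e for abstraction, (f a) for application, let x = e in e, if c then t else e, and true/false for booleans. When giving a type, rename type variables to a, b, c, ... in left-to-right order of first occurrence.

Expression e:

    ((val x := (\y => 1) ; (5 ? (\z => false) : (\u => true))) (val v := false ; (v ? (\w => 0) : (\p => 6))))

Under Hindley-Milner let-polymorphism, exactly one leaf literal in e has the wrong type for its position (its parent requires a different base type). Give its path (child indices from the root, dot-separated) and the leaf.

Working:
\y._ : a -> Int
let x : forall. a -> Int
  unify Int ~ Bool
  FAIL: mismatch Int ~ Bool

Answer: 0.1.0 : 5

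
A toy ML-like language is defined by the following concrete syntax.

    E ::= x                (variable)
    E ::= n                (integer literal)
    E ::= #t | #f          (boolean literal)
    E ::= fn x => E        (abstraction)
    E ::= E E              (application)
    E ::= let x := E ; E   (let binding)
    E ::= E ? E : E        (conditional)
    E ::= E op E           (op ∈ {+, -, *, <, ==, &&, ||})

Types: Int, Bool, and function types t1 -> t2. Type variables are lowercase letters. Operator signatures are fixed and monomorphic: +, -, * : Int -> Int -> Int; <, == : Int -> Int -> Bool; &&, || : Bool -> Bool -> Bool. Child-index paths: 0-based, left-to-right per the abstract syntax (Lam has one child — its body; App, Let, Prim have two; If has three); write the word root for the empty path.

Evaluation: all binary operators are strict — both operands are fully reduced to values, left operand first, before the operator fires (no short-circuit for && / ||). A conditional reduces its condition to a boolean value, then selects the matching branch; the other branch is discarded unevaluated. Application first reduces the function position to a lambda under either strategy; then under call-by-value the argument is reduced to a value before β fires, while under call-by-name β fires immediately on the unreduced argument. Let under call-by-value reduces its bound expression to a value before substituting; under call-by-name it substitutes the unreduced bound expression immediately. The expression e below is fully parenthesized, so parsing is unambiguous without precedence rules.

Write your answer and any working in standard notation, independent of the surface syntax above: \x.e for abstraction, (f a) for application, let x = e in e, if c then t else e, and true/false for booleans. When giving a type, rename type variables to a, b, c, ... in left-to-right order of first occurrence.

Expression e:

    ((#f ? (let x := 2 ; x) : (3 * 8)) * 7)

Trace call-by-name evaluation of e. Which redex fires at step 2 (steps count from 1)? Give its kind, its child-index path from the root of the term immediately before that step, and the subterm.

Working:
step 0: ((if false then (let x = 2 in x) else (3 * 8)) * 7)
step 1: [if@0] ((3 * 8) * 7)
step 2: [delta@0] (24 * 7)

Answer: delta at 0 : (3 * 8)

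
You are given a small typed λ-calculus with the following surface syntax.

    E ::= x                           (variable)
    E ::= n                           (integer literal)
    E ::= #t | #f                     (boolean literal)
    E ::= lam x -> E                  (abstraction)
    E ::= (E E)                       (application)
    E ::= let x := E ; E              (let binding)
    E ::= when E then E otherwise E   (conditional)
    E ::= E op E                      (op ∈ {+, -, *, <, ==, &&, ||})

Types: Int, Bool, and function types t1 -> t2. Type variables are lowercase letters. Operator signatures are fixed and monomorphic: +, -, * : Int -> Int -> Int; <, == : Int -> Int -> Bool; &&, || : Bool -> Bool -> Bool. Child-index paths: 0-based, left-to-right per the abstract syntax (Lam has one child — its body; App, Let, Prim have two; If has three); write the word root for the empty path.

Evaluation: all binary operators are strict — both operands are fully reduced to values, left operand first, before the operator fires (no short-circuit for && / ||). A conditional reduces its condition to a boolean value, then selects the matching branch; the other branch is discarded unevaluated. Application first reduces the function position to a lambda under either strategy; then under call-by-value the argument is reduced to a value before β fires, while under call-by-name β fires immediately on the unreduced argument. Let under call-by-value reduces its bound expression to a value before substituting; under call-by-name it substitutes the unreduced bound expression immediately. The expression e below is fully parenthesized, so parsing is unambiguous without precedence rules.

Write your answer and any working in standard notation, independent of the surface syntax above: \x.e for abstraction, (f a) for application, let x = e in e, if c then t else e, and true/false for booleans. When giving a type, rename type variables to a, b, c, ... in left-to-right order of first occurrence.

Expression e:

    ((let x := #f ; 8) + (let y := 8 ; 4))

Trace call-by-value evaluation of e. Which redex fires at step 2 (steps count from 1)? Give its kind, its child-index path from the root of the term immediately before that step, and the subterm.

Working:
step 0: ((let x = false in 8) + (let y = 8 in 4))
step 1: [let@0] (8 + (let y = 8 in 4))
step 2: [let@1] (8 + 4)

Answer: let at 1 : (let y = 8 in 4)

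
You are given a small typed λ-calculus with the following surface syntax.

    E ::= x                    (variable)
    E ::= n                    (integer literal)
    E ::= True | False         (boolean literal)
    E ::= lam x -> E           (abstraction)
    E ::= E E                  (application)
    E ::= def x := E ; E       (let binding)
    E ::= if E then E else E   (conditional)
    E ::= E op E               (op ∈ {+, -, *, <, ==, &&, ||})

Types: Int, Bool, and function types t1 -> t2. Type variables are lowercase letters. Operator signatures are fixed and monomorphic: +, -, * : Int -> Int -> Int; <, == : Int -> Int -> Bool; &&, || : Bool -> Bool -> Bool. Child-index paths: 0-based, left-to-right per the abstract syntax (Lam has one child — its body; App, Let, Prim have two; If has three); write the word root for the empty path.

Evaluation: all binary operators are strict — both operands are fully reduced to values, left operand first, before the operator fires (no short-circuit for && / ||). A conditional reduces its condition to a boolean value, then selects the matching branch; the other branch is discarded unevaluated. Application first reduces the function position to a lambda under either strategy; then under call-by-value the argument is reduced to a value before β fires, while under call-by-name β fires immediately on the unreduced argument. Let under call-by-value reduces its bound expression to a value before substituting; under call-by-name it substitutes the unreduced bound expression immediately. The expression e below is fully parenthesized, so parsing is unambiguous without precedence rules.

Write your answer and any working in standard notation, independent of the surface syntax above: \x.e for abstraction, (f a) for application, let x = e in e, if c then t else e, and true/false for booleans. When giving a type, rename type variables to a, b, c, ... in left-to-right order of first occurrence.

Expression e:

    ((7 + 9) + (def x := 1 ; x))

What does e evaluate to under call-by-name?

Derivation:
step 0: ((7 + 9) + (let x = 1 in x))
step 1: [delta@0] (16 + (let x = 1 in x))
step 2: [let@1] (16 + 1)
step 3: [delta@root] 17

Answer: 17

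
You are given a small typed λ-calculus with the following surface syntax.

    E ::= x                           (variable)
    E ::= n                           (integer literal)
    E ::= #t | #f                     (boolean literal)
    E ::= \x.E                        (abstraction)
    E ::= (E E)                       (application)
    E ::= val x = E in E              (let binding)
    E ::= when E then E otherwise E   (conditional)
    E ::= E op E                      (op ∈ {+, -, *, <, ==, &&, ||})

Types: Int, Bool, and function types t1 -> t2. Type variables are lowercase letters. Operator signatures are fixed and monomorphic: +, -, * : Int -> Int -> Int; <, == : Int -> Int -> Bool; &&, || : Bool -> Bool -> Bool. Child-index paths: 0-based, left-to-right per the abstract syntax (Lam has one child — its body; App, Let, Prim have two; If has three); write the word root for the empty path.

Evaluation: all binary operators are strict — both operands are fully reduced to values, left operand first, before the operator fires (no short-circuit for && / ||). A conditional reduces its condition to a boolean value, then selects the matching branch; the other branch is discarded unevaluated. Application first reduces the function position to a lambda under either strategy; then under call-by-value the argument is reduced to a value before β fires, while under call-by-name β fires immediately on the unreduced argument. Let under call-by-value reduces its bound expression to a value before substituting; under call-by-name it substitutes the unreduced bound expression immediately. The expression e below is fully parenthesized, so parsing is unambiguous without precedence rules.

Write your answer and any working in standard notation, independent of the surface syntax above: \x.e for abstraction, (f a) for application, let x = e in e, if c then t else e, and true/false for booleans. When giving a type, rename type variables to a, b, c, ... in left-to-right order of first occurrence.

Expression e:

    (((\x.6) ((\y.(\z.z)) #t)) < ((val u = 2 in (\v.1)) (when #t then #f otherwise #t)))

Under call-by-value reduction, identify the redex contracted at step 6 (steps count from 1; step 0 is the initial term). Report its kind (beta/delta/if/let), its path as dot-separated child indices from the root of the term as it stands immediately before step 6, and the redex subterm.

Trace:
step 0: (((\x.6) ((\y.(\z.z)) true)) < ((let u = 2 in (\v.1)) (if true then false else true)))
step 1: [beta@0.1] (((\x.6) (\z.z)) < ((let u = 2 in (\v.1)) (if true then false else true)))
step 2: [beta@0] (6 < ((let u = 2 in (\v.1)) (if true then false else true)))
step 3: [let@1.0] (6 < ((\v.1) (if true then false else true)))
step 4: [if@1.1] (6 < ((\v.1) false))
step 5: [beta@1] (6 < 1)
step 6: [delta@root] false

Answer: delta at root : (6 < 1)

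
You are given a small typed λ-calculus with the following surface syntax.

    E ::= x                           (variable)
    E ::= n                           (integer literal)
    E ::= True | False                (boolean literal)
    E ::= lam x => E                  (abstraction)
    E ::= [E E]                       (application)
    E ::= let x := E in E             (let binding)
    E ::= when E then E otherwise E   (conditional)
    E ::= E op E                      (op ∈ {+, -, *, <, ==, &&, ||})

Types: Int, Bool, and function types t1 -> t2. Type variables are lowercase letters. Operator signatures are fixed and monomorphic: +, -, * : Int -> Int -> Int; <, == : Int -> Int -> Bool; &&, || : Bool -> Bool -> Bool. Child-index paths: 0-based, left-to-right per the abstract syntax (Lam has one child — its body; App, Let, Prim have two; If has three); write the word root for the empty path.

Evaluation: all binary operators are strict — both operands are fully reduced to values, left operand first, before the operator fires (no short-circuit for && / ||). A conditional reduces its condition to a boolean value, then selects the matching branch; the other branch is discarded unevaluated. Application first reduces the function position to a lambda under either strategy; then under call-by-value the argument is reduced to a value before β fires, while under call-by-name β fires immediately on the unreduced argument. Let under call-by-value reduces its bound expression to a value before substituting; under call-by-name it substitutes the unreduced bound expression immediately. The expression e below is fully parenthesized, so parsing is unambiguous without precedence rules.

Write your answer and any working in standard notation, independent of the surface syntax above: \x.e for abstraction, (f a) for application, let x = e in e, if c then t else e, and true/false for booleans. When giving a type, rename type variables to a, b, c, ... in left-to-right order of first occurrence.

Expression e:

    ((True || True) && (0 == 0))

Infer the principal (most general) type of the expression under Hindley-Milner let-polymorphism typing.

Working:
  unify Bool ~ Bool
  unify Bool ~ Bool
  unify Bool ~ Bool
  unify Int ~ Int
  unify Int ~ Int
  unify Bool ~ Bool

Answer: Bool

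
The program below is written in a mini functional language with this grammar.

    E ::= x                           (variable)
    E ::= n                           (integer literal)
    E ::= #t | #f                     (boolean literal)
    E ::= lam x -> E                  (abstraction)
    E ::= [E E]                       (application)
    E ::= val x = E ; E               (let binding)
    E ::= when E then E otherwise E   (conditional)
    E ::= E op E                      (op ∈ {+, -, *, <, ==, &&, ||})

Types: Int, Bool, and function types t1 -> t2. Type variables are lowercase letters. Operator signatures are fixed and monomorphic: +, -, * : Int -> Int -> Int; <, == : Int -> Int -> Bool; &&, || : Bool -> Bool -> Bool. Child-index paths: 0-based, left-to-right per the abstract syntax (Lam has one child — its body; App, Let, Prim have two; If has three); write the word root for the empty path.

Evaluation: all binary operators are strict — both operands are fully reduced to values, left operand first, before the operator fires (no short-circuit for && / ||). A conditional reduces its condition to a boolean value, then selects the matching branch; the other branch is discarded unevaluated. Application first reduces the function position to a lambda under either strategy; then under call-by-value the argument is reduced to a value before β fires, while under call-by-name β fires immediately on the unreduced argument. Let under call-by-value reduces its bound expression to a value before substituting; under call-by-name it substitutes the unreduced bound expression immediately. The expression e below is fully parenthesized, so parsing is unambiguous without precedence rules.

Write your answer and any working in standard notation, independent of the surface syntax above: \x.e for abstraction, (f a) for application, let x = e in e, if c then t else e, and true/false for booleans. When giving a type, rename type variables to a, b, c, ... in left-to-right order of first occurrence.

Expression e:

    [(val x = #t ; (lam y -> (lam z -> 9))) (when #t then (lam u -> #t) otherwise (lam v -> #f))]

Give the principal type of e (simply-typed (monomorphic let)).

Answer: a -> Int

Working:
let x : Bool
\z._ : b -> Int
\y._ : a -> b -> Int
  unify Bool ~ Bool
\u._ : c -> Bool
\v._ : d -> Bool
  unify c -> Bool ~ d -> Bool
  unify c ~ d
  unify Bool ~ Bool
  unify a -> b -> Int ~ (d -> Bool) -> e
  unify a ~ d -> Bool
  unify b -> Int ~ e
_ _ : b -> Int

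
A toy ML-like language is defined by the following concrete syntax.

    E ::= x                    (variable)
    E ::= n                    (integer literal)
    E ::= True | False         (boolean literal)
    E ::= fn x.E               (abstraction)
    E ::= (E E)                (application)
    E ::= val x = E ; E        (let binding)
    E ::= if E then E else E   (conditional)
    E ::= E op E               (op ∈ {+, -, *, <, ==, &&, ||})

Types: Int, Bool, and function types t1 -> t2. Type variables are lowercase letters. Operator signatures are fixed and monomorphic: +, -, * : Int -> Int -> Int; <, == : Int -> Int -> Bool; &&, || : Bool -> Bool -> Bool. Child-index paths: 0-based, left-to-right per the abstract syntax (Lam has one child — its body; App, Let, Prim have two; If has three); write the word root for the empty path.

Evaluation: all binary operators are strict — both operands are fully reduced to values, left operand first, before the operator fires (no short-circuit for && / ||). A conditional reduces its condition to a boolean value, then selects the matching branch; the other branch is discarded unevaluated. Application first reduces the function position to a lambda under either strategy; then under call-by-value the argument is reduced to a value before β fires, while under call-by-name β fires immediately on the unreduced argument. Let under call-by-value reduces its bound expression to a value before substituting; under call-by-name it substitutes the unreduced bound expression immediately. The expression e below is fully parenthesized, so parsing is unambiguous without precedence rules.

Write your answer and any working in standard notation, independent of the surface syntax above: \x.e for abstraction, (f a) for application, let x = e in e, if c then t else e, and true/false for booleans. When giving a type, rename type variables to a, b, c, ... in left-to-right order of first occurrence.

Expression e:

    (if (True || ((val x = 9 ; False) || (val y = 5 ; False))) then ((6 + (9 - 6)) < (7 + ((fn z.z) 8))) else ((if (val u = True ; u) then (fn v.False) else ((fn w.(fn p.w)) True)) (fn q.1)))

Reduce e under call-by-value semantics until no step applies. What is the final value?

Answer: true

Working:
step 0: (if (true || ((let x = 9 in false) || (let y = 5 in false))) then ((6 + (9 - 6)) < (7 + ((\z.z) 8))) else ((if (let u = true in u) then (\v.false) else ((\w.(\p.w)) true)) (\q.1)))
step 1: [let@0.1.0] (if (true || (false || (let y = 5 in false))) then ((6 + (9 - 6)) < (7 + ((\z.z) 8))) else ((if (let u = true in u) then (\v.false) else ((\w.(\p.w)) true)) (\q.1)))
step 2: [let@0.1.1] (if (true || (false || false)) then ((6 + (9 - 6)) < (7 + ((\z.z) 8))) else ((if (let u = true in u) then (\v.false) else ((\w.(\p.w)) true)) (\q.1)))
step 3: [delta@0.1] (if (true || false) then ((6 + (9 - 6)) < (7 + ((\z.z) 8))) else ((if (let u = true in u) then (\v.false) else ((\w.(\p.w)) true)) (\q.1)))
step 4: [delta@0] (if true then ((6 + (9 - 6)) < (7 + ((\z.z) 8))) else ((if (let u = true in u) then (\v.false) else ((\w.(\p.w)) true)) (\q.1)))
step 5: [if@root] ((6 + (9 - 6)) < (7 + ((\z.z) 8)))
step 6: [delta@0.1] ((6 + 3) < (7 + ((\z.z) 8)))
step 7: [delta@0] (9 < (7 + ((\z.z) 8)))
step 8: [beta@1.1] (9 < (7 + 8))
step 9: [delta@1] (9 < 15)
step 10: [delta@root] true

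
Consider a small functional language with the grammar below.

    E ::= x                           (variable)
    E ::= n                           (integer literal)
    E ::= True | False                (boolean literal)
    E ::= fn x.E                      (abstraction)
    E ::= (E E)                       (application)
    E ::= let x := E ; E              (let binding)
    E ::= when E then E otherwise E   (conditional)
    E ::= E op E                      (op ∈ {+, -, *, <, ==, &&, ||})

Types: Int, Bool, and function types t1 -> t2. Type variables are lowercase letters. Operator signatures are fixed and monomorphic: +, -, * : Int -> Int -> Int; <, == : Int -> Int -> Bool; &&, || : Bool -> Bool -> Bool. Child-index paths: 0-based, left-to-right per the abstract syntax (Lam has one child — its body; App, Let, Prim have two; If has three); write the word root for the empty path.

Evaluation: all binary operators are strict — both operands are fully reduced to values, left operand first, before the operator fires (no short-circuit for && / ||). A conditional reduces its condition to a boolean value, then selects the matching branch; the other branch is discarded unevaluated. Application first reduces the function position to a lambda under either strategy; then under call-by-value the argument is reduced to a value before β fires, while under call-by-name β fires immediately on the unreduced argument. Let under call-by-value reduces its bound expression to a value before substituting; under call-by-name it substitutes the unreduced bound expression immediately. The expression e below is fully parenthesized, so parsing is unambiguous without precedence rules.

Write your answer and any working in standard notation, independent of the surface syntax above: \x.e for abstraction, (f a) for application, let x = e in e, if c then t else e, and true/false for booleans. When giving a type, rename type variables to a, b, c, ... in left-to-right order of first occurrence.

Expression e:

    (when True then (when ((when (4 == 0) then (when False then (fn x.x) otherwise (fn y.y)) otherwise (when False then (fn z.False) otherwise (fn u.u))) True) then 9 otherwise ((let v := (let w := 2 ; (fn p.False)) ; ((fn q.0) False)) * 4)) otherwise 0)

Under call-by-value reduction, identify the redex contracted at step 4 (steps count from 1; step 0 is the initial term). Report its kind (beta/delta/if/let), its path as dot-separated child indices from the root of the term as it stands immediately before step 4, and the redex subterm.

Answer: if at 0.0 : (if false then (\z.false) else (\u.u))

Derivation:
step 0: (if true then (if ((if (4 == 0) then (if false then (\x.x) else (\y.y)) else (if false then (\z.false) else (\u.u))) true) then 9 else ((let v = (let w = 2 in (\p.false)) in ((\q.0) false)) * 4)) else 0)
step 1: [if@root] (if ((if (4 == 0) then (if false then (\x.x) else (\y.y)) else (if false then (\z.false) else (\u.u))) true) then 9 else ((let v = (let w = 2 in (\p.false)) in ((\q.0) false)) * 4))
step 2: [delta@0.0.0] (if ((if false then (if false then (\x.x) else (\y.y)) else (if false then (\z.false) else (\u.u))) true) then 9 else ((let v = (let w = 2 in (\p.false)) in ((\q.0) false)) * 4))
step 3: [if@0.0] (if ((if false then (\z.false) else (\u.u)) true) then 9 else ((let v = (let w = 2 in (\p.false)) in ((\q.0) false)) * 4))
step 4: [if@0.0] (if ((\u.u) true) then 9 else ((let v = (let w = 2 in (\p.false)) in ((\q.0) false)) * 4))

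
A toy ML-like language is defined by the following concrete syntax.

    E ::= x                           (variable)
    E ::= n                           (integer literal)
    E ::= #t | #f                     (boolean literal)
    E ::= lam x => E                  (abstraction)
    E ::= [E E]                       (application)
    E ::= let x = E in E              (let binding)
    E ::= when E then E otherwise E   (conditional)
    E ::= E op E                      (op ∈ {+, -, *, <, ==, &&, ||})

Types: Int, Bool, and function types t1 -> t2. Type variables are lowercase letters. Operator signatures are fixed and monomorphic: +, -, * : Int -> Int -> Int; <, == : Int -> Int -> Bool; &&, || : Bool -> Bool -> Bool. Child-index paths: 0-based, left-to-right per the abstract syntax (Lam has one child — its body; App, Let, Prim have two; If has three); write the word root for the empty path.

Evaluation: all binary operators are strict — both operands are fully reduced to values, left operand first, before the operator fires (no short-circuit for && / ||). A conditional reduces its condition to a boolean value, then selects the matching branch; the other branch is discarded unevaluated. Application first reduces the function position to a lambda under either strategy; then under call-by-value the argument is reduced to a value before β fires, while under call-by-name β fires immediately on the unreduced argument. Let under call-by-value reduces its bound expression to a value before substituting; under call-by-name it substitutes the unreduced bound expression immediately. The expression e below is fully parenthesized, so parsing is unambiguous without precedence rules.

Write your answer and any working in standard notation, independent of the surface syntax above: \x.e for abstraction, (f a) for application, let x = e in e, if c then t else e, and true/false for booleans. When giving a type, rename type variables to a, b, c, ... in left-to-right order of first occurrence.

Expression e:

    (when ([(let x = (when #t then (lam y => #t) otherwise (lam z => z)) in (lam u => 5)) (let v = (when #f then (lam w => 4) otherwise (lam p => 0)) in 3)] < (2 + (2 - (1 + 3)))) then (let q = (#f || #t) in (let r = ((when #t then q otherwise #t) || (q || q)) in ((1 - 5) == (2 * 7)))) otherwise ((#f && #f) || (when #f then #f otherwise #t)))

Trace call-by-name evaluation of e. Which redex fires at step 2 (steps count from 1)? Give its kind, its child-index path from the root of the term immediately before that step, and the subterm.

Answer: beta at 0.0 : ((\u.5) (let v = (if false then (\w.4) else (\p.0)) in 3))

Derivation:
step 0: (if (((let x = (if true then (\y.true) else (\z.z)) in (\u.5)) (let v = (if false then (\w.4) else (\p.0)) in 3)) < (2 + (2 - (1 + 3)))) then (let q = (false || true) in (let r = ((if true then q else true) || (q || q)) in ((1 - 5) == (2 * 7)))) else ((false && false) || (if false then false else true)))
step 1: [let@0.0.0] (if (((\u.5) (let v = (if false then (\w.4) else (\p.0)) in 3)) < (2 + (2 - (1 + 3)))) then (let q = (false || true) in (let r = ((if true then q else true) || (q || q)) in ((1 - 5) == (2 * 7)))) else ((false && false) || (if false then false else true)))
step 2: [beta@0.0] (if (5 < (2 + (2 - (1 + 3)))) then (let q = (false || true) in (let r = ((if true then q else true) || (q || q)) in ((1 - 5) == (2 * 7)))) else ((false && false) || (if false then false else true)))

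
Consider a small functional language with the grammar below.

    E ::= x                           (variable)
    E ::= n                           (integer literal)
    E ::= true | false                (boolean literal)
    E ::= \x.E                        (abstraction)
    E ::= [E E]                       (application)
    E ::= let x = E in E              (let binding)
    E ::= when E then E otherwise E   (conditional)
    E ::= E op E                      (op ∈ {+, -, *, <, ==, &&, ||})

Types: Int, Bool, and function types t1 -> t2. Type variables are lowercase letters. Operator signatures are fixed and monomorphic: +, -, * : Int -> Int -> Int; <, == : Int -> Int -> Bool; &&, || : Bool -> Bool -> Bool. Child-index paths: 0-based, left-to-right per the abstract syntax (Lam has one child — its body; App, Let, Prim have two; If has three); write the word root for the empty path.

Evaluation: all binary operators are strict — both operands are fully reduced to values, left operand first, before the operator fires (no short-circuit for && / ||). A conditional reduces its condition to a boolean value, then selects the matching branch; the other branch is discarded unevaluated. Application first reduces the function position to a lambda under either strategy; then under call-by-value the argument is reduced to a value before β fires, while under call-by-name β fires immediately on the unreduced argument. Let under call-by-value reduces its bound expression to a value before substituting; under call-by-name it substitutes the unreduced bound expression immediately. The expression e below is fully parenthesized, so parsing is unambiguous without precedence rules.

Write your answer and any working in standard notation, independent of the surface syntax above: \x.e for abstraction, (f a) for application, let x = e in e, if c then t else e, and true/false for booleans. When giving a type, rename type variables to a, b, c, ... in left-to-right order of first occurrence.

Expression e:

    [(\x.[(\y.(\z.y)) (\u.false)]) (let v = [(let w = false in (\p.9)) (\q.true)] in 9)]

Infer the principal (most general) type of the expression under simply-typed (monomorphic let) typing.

Answer: a -> b -> Bool

Trace:
y : b
\z._ : c -> b
\y._ : b -> c -> b
\u._ : d -> Bool
  unify b -> c -> b ~ (d -> Bool) -> e
  unify b ~ d -> Bool
  unify c -> d -> Bool ~ e
_ _ : c -> d -> Bool
\x._ : a -> c -> d -> Bool
let w : Bool
\p._ : f -> Int
\q._ : g -> Bool
  unify f -> Int ~ (g -> Bool) -> h
  unify f ~ g -> Bool
  unify Int ~ h
_ _ : Int
let v : Int
  unify a -> c -> d -> Bool ~ Int -> i
  unify a ~ Int
  unify c -> d -> Bool ~ i
_ _ : c -> d -> Bool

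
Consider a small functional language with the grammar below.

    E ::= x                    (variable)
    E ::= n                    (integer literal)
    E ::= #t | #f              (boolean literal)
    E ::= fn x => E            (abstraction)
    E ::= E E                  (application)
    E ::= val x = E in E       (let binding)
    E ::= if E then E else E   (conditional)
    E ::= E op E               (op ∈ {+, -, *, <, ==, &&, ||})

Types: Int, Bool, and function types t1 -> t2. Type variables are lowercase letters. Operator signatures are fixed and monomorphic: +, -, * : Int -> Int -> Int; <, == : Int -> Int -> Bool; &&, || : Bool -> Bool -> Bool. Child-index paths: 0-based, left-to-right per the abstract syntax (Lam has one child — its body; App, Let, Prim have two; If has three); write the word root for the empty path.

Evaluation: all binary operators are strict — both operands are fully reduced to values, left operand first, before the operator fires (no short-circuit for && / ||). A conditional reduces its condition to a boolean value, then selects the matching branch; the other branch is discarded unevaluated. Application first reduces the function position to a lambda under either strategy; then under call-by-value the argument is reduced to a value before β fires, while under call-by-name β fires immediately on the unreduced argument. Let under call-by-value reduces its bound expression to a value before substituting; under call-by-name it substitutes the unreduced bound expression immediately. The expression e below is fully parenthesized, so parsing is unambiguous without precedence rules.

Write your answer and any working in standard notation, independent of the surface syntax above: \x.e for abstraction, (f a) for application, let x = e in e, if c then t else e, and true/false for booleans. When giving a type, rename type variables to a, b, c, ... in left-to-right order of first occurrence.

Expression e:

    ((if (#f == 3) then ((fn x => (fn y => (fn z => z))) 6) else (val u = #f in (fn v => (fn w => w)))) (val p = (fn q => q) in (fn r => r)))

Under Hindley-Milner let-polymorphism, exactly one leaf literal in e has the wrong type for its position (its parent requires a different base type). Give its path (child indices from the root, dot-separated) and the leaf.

Answer: 0.0.0 : false

Derivation:
  unify Bool ~ Int
  FAIL: mismatch Bool ~ Int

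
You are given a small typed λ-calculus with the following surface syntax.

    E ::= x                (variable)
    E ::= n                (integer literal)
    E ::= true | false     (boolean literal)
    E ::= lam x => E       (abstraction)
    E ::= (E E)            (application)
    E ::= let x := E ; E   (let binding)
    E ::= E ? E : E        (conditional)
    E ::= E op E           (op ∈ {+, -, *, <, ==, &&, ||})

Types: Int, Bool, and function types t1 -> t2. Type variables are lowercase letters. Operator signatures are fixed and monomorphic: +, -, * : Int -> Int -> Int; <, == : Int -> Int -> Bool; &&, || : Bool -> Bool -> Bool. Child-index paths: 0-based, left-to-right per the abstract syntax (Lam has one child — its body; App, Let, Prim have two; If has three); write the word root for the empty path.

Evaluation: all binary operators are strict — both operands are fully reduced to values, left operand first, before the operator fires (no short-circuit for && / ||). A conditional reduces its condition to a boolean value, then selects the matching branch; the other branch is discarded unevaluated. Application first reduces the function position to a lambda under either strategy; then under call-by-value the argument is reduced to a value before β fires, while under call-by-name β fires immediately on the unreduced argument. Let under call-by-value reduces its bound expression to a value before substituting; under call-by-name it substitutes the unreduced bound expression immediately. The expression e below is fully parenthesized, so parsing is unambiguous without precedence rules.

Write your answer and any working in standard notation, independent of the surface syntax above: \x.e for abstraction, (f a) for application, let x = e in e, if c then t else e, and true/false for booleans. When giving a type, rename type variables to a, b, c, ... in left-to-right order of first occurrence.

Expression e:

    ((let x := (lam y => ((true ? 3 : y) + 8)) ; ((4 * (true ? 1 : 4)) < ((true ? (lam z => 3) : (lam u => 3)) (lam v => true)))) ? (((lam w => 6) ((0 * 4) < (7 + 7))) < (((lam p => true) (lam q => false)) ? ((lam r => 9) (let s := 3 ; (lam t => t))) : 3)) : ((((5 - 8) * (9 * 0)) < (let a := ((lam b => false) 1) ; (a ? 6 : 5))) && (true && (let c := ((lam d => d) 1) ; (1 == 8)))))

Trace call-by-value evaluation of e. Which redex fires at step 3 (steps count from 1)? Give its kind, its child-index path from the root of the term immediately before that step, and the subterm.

Derivation:
step 0: (if (let x = (\y.((if true then 3 else y) + 8)) in ((4 * (if true then 1 else 4)) < ((if true then (\z.3) else (\u.3)) (\v.true)))) then (((\w.6) ((0 * 4) < (7 + 7))) < (if ((\p.true) (\q.false)) then ((\r.9) (let s = 3 in (\t.t))) else 3)) else ((((5 - 8) * (9 * 0)) < (let a = ((\b.false) 1) in (if a then 6 else 5))) && (true && (let c = ((\d.d) 1) in (1 == 8)))))
step 1: [let@0] (if ((4 * (if true then 1 else 4)) < ((if true then (\z.3) else (\u.3)) (\v.true))) then (((\w.6) ((0 * 4) < (7 + 7))) < (if ((\p.true) (\q.false)) then ((\r.9) (let s = 3 in (\t.t))) else 3)) else ((((5 - 8) * (9 * 0)) < (let a = ((\b.false) 1) in (if a then 6 else 5))) && (true && (let c = ((\d.d) 1) in (1 == 8)))))
step 2: [if@0.0.1] (if ((4 * 1) < ((if true then (\z.3) else (\u.3)) (\v.true))) then (((\w.6) ((0 * 4) < (7 + 7))) < (if ((\p.true) (\q.false)) then ((\r.9) (let s = 3 in (\t.t))) else 3)) else ((((5 - 8) * (9 * 0)) < (let a = ((\b.false) 1) in (if a then 6 else 5))) && (true && (let c = ((\d.d) 1) in (1 == 8)))))
step 3: [delta@0.0] (if (4 < ((if true then (\z.3) else (\u.3)) (\v.true))) then (((\w.6) ((0 * 4) < (7 + 7))) < (if ((\p.true) (\q.false)) then ((\r.9) (let s = 3 in (\t.t))) else 3)) else ((((5 - 8) * (9 * 0)) < (let a = ((\b.false) 1) in (if a then 6 else 5))) && (true && (let c = ((\d.d) 1) in (1 == 8)))))

Answer: delta at 0.0 : (4 * 1)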